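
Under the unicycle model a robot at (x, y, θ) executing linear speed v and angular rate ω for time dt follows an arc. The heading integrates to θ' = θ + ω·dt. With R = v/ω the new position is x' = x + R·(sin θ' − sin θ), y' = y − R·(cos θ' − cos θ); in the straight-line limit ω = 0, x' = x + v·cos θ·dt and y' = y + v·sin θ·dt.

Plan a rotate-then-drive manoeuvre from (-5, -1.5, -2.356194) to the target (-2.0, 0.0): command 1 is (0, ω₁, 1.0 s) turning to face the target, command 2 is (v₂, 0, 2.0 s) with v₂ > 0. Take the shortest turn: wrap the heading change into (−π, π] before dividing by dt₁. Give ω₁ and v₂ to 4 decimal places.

heading to target = atan2(0−-1.5, -2−-5) = 0.4636
Δθ = wrap(0.4636 − -2.3562) = 2.8198; ω₁ = Δθ/dt₁ = 2.8198
distance = √((-2−-5)² + (0−-1.5)²) = 3.3541; v₂ = distance/dt₂ = 1.6771

ω₁ = 2.8198, v₂ = 1.6771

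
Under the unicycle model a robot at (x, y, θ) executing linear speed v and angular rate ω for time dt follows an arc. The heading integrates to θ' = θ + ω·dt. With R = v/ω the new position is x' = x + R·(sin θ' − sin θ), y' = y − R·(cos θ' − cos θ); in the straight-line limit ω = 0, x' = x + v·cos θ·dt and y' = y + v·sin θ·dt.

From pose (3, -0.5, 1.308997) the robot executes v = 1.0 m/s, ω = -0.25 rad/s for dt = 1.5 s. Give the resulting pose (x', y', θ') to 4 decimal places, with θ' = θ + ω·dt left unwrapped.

θ' = 1.3090 + -0.25·1.5 = 0.9340
R = v/ω = 1.0/-0.25 = -4.0000
x' = 3 + -4.0000·(sin 0.9340 − sin 1.3090) = 3.6477
y' = -0.5 − -4.0000·(cos 0.9340 − cos 1.3090) = 0.8432

(3.6477, 0.8432, 0.9340)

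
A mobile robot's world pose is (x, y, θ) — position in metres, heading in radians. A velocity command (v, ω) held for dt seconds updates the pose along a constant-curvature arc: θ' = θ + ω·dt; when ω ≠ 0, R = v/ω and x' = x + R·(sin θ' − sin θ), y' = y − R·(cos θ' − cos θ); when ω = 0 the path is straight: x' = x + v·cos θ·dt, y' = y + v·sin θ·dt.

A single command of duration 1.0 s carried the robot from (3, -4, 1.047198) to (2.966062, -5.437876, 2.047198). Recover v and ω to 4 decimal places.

v = -1.5000, ω = 1.0000

Δθ = 2.047198 − 1.047198 = 1.000000
ω = Δθ/dt = 1.000000/1.0 = 1.0000
R = −Δy/(cos θ' − cos θ) = -1.5000
v = R·ω = -1.5000·1.0000 = -1.5000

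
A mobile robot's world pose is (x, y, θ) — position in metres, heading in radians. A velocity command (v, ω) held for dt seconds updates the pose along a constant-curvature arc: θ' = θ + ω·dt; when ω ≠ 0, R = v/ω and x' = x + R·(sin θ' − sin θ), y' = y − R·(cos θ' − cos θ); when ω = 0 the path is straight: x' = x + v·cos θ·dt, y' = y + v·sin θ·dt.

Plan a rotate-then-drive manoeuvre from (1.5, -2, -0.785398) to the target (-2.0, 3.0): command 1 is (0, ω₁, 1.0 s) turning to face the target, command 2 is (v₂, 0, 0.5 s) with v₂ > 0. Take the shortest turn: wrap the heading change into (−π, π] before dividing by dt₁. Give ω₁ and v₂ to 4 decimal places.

ω₁ = 2.9669, v₂ = 12.2066

heading to target = atan2(3−-2, -2−1.5) = 2.1815
Δθ = wrap(2.1815 − -0.7854) = 2.9669; ω₁ = Δθ/dt₁ = 2.9669
distance = √((-2−1.5)² + (3−-2)²) = 6.1033; v₂ = distance/dt₂ = 12.2066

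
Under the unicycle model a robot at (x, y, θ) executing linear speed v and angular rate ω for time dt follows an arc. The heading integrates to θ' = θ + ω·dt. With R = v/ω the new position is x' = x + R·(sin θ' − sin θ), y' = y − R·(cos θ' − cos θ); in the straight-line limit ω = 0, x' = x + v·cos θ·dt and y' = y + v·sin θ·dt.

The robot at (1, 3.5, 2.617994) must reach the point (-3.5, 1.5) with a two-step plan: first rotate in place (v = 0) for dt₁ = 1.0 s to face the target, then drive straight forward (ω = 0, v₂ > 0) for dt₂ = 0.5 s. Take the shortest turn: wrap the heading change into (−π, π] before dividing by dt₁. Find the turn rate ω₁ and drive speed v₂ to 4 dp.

heading to target = atan2(1.5−3.5, -3.5−1) = -2.7234
Δθ = wrap(-2.7234 − 2.6180) = 0.9418; ω₁ = Δθ/dt₁ = 0.9418
distance = √((-3.5−1)² + (1.5−3.5)²) = 4.9244; v₂ = distance/dt₂ = 9.8489

ω₁ = 0.9418, v₂ = 9.8489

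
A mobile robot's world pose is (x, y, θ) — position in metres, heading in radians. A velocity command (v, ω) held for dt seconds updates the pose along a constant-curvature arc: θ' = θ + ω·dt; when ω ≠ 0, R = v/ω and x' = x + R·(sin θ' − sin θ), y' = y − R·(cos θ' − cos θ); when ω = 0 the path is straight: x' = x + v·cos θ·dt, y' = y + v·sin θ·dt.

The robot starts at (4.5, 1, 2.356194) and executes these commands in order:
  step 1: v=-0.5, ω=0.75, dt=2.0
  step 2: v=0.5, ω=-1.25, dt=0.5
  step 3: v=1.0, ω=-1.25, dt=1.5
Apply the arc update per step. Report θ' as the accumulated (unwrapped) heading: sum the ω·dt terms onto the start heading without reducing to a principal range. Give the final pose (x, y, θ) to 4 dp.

(4.3287, 1.8387, 1.3562)

step 1: θ'=3.8562 (R=-0.6667) → pose (5.4083, 0.9678, 3.8562)
step 2: θ'=3.2312 (R=-0.4000) → pose (5.1819, 0.8716, 3.2312)
step 3: θ'=1.3562 (R=-0.8000) → pose (4.3287, 1.8387, 1.3562)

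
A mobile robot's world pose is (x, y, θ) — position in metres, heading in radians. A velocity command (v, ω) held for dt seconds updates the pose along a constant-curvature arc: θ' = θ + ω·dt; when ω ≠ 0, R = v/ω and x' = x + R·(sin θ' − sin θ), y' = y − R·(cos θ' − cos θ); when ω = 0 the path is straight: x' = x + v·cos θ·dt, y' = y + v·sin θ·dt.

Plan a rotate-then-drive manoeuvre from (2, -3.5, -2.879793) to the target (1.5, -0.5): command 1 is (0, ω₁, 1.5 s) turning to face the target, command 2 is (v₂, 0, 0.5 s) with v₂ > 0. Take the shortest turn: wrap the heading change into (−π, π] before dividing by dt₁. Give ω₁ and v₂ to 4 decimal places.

heading to target = atan2(-0.5−-3.5, 1.5−2) = 1.7359
Δθ = wrap(1.7359 − -2.8798) = -1.6674; ω₁ = Δθ/dt₁ = -1.1116
distance = √((1.5−2)² + (-0.5−-3.5)²) = 3.0414; v₂ = distance/dt₂ = 6.0828

ω₁ = -1.1116, v₂ = 6.0828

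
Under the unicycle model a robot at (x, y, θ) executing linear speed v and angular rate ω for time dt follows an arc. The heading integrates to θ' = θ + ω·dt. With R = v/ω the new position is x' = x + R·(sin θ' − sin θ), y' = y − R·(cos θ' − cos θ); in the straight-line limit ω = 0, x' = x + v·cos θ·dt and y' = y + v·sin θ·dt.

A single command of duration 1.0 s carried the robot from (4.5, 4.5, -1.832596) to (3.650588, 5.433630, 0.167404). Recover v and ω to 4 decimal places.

Δθ = 0.167404 − -1.832596 = 2.000000
ω = Δθ/dt = 2.000000/1.0 = 2.0000
R = −Δy/(cos θ' − cos θ) = -0.7500
v = R·ω = -0.7500·2.0000 = -1.5000

v = -1.5000, ω = 2.0000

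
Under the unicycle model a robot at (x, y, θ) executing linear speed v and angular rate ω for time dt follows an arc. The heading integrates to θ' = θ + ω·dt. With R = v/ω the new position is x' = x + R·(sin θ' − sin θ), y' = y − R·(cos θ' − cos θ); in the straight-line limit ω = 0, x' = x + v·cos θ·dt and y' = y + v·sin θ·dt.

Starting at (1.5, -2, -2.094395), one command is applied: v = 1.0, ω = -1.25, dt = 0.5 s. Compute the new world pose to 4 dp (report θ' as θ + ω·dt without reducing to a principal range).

(1.1350, -2.3298, -2.7194)

θ' = -2.0944 + -1.25·0.5 = -2.7194
R = v/ω = 1.0/-1.25 = -0.8000
x' = 1.5 + -0.8000·(sin -2.7194 − sin -2.0944) = 1.1350
y' = -2 − -0.8000·(cos -2.7194 − cos -2.0944) = -2.3298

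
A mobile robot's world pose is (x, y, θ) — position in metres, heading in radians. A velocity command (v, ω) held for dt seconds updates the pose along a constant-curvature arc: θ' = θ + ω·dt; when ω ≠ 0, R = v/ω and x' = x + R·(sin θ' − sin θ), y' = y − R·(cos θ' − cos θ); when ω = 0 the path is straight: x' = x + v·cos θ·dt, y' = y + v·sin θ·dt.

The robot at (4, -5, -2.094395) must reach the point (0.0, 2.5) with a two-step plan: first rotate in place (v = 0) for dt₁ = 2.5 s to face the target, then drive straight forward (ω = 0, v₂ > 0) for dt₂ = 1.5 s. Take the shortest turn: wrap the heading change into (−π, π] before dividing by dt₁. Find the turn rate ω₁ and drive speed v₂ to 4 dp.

ω₁ = -0.8512, v₂ = 5.6667

heading to target = atan2(2.5−-5, 0−4) = 2.0608
Δθ = wrap(2.0608 − -2.0944) = -2.1280; ω₁ = Δθ/dt₁ = -0.8512
distance = √((0−4)² + (2.5−-5)²) = 8.5000; v₂ = distance/dt₂ = 5.6667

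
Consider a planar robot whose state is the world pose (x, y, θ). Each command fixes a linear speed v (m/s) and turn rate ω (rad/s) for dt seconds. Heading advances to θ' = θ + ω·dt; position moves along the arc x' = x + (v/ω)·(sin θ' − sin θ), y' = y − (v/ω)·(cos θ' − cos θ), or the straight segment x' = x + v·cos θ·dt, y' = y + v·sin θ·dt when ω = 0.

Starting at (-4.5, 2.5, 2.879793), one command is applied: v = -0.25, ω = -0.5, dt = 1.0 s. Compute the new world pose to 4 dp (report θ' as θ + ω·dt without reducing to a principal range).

(-4.2843, 2.3788, 2.3798)

θ' = 2.8798 + -0.5·1.0 = 2.3798
R = v/ω = -0.25/-0.5 = 0.5000
x' = -4.5 + 0.5000·(sin 2.3798 − sin 2.8798) = -4.2843
y' = 2.5 − 0.5000·(cos 2.3798 − cos 2.8798) = 2.3788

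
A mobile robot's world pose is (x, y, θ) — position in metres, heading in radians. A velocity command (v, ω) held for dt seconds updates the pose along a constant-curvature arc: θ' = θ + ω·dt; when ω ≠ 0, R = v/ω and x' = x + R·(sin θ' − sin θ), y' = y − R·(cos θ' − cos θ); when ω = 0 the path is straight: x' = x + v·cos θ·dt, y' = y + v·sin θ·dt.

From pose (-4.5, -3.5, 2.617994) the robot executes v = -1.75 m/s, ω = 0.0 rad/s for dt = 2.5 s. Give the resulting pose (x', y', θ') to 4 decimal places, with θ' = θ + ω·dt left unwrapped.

θ' = 2.6180 + 0.0·2.5 = 2.6180
ω = 0 → straight: x' = -4.5 + -1.75·cos(2.6180)·2.5 = -0.7111
y' = -3.5 + -1.75·sin(2.6180)·2.5 = -5.6875

(-0.7111, -5.6875, 2.6180)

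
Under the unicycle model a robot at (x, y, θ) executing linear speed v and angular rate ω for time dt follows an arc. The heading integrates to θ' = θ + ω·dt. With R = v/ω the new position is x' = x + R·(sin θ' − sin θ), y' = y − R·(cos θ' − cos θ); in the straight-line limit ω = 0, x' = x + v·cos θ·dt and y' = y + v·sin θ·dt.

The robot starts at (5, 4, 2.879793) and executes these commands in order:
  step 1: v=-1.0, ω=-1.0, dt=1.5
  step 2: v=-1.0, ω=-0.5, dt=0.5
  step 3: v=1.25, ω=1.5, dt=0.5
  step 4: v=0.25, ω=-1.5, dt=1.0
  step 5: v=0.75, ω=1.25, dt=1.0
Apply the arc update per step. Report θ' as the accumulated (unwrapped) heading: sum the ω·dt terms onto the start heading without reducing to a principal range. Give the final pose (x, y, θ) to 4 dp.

step 1: θ'=1.3798 (R=1.0000) → pose (5.7230, 2.8442, 1.3798)
step 2: θ'=1.1298 (R=2.0000) → pose (5.5680, 2.3702, 1.1298)
step 3: θ'=1.8798 (R=0.8333) → pose (5.6083, 2.9793, 1.8798)
step 4: θ'=0.3798 (R=-0.1667) → pose (5.7053, 3.1848, 0.3798)
step 5: θ'=1.6298 (R=0.6000) → pose (6.0818, 3.7774, 1.6298)

(6.0818, 3.7774, 1.6298)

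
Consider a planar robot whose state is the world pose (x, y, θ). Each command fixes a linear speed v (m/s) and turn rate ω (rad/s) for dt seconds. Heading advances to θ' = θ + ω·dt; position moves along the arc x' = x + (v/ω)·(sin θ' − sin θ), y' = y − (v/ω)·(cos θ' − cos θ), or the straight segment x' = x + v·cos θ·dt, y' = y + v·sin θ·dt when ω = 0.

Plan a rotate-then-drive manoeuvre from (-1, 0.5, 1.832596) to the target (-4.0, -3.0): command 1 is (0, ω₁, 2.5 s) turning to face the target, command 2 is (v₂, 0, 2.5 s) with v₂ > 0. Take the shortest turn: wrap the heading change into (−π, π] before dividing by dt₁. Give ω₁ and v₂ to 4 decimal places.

heading to target = atan2(-3−0.5, -4−-1) = -2.2794
Δθ = wrap(-2.2794 − 1.8326) = 2.1712; ω₁ = Δθ/dt₁ = 0.8685
distance = √((-4−-1)² + (-3−0.5)²) = 4.6098; v₂ = distance/dt₂ = 1.8439

ω₁ = 0.8685, v₂ = 1.8439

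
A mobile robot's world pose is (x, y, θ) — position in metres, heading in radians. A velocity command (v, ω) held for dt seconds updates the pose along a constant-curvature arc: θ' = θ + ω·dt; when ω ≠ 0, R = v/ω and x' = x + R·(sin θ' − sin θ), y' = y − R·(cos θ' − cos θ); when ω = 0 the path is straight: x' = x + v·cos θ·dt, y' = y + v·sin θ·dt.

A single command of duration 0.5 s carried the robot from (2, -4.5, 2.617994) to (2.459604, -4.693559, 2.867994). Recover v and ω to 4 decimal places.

Δθ = 2.867994 − 2.617994 = 0.250000
ω = Δθ/dt = 0.250000/0.5 = 0.5000
R = Δx/(sin θ' − sin θ) = -2.0000
v = R·ω = -2.0000·0.5000 = -1.0000

v = -1.0000, ω = 0.5000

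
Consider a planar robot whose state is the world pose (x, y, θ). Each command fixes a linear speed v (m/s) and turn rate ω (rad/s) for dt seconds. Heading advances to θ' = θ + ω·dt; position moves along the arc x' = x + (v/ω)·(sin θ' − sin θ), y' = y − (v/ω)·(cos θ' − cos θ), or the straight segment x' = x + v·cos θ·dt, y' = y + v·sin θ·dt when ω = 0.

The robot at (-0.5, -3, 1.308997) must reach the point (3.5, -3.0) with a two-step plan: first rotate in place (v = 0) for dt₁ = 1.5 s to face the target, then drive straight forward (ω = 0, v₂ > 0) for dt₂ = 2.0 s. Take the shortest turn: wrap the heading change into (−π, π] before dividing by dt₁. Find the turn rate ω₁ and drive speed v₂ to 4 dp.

heading to target = atan2(-3−-3, 3.5−-0.5) = 0.0000
Δθ = wrap(0.0000 − 1.3090) = -1.3090; ω₁ = Δθ/dt₁ = -0.8727
distance = √((3.5−-0.5)² + (-3−-3)²) = 4.0000; v₂ = distance/dt₂ = 2.0000

ω₁ = -0.8727, v₂ = 2.0000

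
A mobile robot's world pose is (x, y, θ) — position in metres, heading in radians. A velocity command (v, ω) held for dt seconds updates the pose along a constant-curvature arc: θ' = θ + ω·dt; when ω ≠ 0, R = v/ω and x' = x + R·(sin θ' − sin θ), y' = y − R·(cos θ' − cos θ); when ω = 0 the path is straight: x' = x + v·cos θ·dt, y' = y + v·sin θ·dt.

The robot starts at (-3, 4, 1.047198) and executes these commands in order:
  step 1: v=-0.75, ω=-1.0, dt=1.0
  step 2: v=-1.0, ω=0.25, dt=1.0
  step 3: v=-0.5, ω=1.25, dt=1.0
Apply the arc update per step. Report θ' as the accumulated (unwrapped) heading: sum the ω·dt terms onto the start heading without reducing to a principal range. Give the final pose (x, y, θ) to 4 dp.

(-4.8795, 3.0819, 1.5472)

step 1: θ'=0.0472 (R=0.7500) → pose (-3.6141, 3.6258, 0.0472)
step 2: θ'=0.2972 (R=-4.0000) → pose (-4.5968, 3.4549, 0.2972)
step 3: θ'=1.5472 (R=-0.4000) → pose (-4.8795, 3.0819, 1.5472)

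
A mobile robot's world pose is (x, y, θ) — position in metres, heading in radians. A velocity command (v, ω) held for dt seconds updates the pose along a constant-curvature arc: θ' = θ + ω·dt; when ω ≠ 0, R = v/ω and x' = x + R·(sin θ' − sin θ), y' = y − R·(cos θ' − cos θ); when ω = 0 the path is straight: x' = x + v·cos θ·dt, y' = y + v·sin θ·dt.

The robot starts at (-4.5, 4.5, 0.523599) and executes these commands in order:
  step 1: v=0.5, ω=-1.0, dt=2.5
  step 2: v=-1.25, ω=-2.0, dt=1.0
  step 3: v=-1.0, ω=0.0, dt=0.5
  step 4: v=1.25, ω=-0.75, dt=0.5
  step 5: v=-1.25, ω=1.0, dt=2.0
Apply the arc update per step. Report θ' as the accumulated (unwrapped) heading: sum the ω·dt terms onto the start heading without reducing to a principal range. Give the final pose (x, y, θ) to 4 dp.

step 1: θ'=-1.9764 (R=-0.5000) → pose (-3.7906, 3.8697, -1.9764)
step 2: θ'=-3.9764 (R=0.6250) → pose (-2.7530, 4.0427, -3.9764)
step 3: θ'=-3.9764 (straight) → pose (-2.4174, 3.6721, -3.9764)
step 4: θ'=-4.3514 (R=-1.6667) → pose (-2.7414, 4.2023, -4.3514)
step 5: θ'=-2.3514 (R=-1.2500) → pose (-0.6838, 3.7641, -2.3514)

(-0.6838, 3.7641, -2.3514)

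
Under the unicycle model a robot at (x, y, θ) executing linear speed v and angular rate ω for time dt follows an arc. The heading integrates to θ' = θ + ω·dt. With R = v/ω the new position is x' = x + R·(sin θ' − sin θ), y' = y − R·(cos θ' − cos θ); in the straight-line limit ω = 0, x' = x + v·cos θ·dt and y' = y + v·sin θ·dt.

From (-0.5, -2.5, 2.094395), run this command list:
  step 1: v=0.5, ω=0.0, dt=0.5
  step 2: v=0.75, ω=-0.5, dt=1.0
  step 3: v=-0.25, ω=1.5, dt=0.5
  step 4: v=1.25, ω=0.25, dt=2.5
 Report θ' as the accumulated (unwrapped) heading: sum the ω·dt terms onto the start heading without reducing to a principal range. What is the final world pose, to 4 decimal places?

step 1: θ'=2.0944 (straight) → pose (-0.6250, -2.2835, 2.0944)
step 2: θ'=1.5944 (R=-1.5000) → pose (-0.8255, -1.5689, 1.5944)
step 3: θ'=2.3444 (R=-0.1667) → pose (-0.7782, -1.6814, 2.3444)
step 4: θ'=2.9694 (R=5.0000) → pose (-3.4984, -0.2489, 2.9694)

(-3.4984, -0.2489, 2.9694)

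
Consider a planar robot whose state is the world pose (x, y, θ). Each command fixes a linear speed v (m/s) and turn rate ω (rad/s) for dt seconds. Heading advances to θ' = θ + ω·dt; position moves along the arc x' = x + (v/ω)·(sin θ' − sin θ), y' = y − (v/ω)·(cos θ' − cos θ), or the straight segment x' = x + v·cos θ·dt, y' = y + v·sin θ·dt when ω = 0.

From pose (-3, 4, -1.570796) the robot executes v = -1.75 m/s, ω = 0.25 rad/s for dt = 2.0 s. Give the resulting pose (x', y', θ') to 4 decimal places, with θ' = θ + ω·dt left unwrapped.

θ' = -1.5708 + 0.25·2.0 = -1.0708
R = v/ω = -1.75/0.25 = -7.0000
x' = -3 + -7.0000·(sin -1.0708 − sin -1.5708) = -3.8569
y' = 4 − -7.0000·(cos -1.0708 − cos -1.5708) = 7.3560

(-3.8569, 7.3560, -1.0708)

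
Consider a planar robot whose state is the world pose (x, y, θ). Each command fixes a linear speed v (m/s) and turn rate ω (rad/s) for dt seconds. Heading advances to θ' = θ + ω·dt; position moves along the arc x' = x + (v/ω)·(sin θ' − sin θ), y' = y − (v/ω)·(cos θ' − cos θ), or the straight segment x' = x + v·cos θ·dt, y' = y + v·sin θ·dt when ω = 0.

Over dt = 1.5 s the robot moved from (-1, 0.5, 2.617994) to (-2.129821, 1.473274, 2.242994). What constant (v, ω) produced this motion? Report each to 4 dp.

v = 1.0000, ω = -0.2500

Δθ = 2.242994 − 2.617994 = -0.375000
ω = Δθ/dt = -0.375000/1.5 = -0.2500
R = Δx/(sin θ' − sin θ) = -4.0000
v = R·ω = -4.0000·-0.2500 = 1.0000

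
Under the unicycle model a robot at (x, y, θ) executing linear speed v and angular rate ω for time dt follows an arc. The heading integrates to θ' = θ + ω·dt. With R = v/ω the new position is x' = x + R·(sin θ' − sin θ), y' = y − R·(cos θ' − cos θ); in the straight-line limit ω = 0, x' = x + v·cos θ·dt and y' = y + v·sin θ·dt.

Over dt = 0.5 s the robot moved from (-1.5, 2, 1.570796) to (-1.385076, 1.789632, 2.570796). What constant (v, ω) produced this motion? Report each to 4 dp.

v = -0.5000, ω = 2.0000

Δθ = 2.570796 − 1.570796 = 1.000000
ω = Δθ/dt = 1.000000/0.5 = 2.0000
R = −Δy/(cos θ' − cos θ) = -0.2500
v = R·ω = -0.2500·2.0000 = -0.5000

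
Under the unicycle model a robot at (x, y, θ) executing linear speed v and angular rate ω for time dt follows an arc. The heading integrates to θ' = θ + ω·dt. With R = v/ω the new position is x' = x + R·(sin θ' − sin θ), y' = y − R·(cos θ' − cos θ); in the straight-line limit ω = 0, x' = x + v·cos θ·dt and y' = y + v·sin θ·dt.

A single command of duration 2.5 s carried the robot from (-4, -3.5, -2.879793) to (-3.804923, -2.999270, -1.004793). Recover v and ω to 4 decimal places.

v = -0.2500, ω = 0.7500

Δθ = -1.004793 − -2.879793 = 1.875000
ω = Δθ/dt = 1.875000/2.5 = 0.7500
R = −Δy/(cos θ' − cos θ) = -0.3333
v = R·ω = -0.3333·0.7500 = -0.2500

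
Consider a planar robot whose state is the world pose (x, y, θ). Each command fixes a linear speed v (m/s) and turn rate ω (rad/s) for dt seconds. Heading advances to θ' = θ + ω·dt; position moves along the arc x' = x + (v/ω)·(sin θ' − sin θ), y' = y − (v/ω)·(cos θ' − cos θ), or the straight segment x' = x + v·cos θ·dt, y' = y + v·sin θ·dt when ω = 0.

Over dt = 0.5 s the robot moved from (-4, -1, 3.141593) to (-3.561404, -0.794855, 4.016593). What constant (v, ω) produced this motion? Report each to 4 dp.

Δθ = 4.016593 − 3.141593 = 0.875000
ω = Δθ/dt = 0.875000/0.5 = 1.7500
R = Δx/(sin θ' − sin θ) = -0.5714
v = R·ω = -0.5714·1.7500 = -1.0000

v = -1.0000, ω = 1.7500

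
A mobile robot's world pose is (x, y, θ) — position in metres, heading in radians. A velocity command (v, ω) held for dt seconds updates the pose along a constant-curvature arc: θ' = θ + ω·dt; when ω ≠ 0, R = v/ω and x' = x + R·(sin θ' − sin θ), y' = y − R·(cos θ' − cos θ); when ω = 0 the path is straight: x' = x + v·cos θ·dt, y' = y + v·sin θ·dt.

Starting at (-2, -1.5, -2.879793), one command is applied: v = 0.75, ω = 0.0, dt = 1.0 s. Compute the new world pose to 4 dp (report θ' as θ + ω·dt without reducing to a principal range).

θ' = -2.8798 + 0.0·1.0 = -2.8798
ω = 0 → straight: x' = -2 + 0.75·cos(-2.8798)·1.0 = -2.7244
y' = -1.5 + 0.75·sin(-2.8798)·1.0 = -1.6941

(-2.7244, -1.6941, -2.8798)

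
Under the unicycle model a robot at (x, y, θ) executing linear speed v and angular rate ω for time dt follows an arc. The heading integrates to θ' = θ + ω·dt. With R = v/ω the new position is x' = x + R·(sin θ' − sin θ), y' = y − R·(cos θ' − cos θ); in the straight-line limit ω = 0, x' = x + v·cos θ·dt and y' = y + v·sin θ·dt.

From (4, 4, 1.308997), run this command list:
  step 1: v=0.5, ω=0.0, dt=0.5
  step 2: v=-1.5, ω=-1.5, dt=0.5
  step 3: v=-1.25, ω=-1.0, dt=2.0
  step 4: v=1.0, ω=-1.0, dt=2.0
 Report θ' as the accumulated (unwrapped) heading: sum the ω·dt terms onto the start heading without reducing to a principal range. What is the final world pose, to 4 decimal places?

(0.4402, 3.4655, -3.4410)

step 1: θ'=1.3090 (straight) → pose (4.0647, 4.2415, 1.3090)
step 2: θ'=0.5590 (R=1.0000) → pose (3.6291, 3.6525, 0.5590)
step 3: θ'=-1.4410 (R=1.2500) → pose (1.7267, 4.5505, -1.4410)
step 4: θ'=-3.4410 (R=-1.0000) → pose (0.4402, 3.4655, -3.4410)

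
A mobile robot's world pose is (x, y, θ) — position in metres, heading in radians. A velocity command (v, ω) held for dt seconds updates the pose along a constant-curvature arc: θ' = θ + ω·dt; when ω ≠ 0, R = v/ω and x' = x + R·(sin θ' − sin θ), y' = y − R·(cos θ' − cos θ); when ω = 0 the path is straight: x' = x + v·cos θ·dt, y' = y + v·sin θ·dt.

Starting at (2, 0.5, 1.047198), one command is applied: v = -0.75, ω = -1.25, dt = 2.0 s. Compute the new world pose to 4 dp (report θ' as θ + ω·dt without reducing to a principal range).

(0.8846, 0.7294, -1.4528)

θ' = 1.0472 + -1.25·2.0 = -1.4528
R = v/ω = -0.75/-1.25 = 0.6000
x' = 2 + 0.6000·(sin -1.4528 − sin 1.0472) = 0.8846
y' = 0.5 − 0.6000·(cos -1.4528 − cos 1.0472) = 0.7294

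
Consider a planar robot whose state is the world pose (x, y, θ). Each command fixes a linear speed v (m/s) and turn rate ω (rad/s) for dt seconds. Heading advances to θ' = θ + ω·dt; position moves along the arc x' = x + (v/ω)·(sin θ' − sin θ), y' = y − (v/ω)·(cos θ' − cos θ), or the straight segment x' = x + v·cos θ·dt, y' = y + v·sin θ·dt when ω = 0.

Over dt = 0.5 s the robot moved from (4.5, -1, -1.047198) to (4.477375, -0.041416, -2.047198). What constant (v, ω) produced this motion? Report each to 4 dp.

Δθ = -2.047198 − -1.047198 = -1.000000
ω = Δθ/dt = -1.000000/0.5 = -2.0000
R = −Δy/(cos θ' − cos θ) = 1.0000
v = R·ω = 1.0000·-2.0000 = -2.0000

v = -2.0000, ω = -2.0000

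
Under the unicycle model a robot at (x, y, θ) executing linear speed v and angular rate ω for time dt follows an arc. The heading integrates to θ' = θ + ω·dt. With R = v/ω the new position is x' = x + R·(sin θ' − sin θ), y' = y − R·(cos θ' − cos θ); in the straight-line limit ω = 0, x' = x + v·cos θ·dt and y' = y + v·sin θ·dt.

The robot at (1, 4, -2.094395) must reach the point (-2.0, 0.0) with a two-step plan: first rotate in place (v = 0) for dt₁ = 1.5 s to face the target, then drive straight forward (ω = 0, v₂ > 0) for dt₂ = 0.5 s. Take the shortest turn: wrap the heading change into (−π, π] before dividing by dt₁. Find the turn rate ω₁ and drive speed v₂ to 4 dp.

heading to target = atan2(0−4, -2−1) = -2.2143
Δθ = wrap(-2.2143 − -2.0944) = -0.1199; ω₁ = Δθ/dt₁ = -0.0799
distance = √((-2−1)² + (0−4)²) = 5.0000; v₂ = distance/dt₂ = 10.0000

ω₁ = -0.0799, v₂ = 10.0000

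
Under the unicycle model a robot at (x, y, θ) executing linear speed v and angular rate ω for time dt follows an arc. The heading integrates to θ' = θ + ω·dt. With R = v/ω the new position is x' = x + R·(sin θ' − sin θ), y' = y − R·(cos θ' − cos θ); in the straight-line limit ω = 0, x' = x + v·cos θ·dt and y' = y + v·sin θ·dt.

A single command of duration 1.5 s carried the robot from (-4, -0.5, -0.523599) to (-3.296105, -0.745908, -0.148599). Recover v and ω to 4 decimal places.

Δθ = -0.148599 − -0.523599 = 0.375000
ω = Δθ/dt = 0.375000/1.5 = 0.2500
R = Δx/(sin θ' − sin θ) = 2.0000
v = R·ω = 2.0000·0.2500 = 0.5000

v = 0.5000, ω = 0.2500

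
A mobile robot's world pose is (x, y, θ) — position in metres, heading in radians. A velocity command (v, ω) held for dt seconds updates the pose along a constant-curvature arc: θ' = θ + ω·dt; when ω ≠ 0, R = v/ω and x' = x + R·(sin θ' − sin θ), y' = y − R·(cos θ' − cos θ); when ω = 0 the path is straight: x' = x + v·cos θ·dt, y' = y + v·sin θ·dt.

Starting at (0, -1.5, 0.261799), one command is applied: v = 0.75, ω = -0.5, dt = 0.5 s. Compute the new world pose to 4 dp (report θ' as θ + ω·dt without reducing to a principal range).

(0.3705, -1.4490, 0.0118)

θ' = 0.2618 + -0.5·0.5 = 0.0118
R = v/ω = 0.75/-0.5 = -1.5000
x' = 0 + -1.5000·(sin 0.0118 − sin 0.2618) = 0.3705
y' = -1.5 − -1.5000·(cos 0.0118 − cos 0.2618) = -1.4490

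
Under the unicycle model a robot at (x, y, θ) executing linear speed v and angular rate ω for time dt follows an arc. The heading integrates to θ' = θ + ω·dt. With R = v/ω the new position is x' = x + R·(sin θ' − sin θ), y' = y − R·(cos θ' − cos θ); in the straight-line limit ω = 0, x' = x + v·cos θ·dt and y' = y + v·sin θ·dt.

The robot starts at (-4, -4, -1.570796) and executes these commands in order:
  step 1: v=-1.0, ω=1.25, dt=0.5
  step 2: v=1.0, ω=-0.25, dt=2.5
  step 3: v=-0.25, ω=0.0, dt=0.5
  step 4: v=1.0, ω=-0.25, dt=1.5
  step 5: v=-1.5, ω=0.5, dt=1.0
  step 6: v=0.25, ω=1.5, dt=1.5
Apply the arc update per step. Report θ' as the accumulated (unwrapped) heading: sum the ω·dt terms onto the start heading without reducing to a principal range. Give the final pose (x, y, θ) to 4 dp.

(-3.2026, -5.8344, 0.8042)

step 1: θ'=-0.9458 (R=-0.8000) → pose (-4.1512, -3.5319, -0.9458)
step 2: θ'=-1.5708 (R=-4.0000) → pose (-3.3951, -5.8723, -1.5708)
step 3: θ'=-1.5708 (straight) → pose (-3.3951, -5.7473, -1.5708)
step 4: θ'=-1.9458 (R=-4.0000) → pose (-3.6731, -7.2124, -1.9458)
step 5: θ'=-1.4458 (R=-3.0000) → pose (-3.4880, -5.7396, -1.4458)
step 6: θ'=0.8042 (R=0.1667) → pose (-3.2026, -5.8344, 0.8042)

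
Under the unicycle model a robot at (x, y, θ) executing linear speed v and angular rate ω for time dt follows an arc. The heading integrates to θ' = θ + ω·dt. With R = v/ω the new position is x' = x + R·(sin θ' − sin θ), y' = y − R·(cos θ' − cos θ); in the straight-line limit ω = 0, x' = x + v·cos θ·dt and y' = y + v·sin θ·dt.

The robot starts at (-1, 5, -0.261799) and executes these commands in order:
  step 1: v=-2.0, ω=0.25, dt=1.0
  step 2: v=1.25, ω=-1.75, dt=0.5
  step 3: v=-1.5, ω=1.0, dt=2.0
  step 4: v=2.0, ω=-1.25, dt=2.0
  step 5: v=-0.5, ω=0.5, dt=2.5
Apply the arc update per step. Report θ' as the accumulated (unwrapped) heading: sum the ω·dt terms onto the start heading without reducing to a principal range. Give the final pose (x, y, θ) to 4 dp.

step 1: θ'=-0.0118 (R=-8.0000) → pose (-2.9762, 5.2720, -0.0118)
step 2: θ'=-0.8868 (R=-0.7143) → pose (-2.4310, 5.0092, -0.8868)
step 3: θ'=1.1132 (R=-1.5000) → pose (-4.9392, 4.7240, 1.1132)
step 4: θ'=-1.3868 (R=-1.6000) → pose (-1.9309, 4.3099, -1.3868)
step 5: θ'=-0.1368 (R=-1.0000) → pose (-2.7776, 5.1176, -0.1368)

(-2.7776, 5.1176, -0.1368)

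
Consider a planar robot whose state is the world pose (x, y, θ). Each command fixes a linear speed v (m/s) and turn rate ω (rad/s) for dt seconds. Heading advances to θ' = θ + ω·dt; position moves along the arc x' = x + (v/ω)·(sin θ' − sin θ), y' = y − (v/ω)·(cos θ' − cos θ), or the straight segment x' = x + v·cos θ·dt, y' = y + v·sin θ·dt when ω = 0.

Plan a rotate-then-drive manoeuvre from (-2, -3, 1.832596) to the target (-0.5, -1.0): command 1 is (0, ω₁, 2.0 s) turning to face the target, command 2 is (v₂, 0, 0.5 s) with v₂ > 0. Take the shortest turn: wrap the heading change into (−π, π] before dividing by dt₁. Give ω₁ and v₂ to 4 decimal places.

ω₁ = -0.4527, v₂ = 5.0000

heading to target = atan2(-1−-3, -0.5−-2) = 0.9273
Δθ = wrap(0.9273 − 1.8326) = -0.9053; ω₁ = Δθ/dt₁ = -0.4527
distance = √((-0.5−-2)² + (-1−-3)²) = 2.5000; v₂ = distance/dt₂ = 5.0000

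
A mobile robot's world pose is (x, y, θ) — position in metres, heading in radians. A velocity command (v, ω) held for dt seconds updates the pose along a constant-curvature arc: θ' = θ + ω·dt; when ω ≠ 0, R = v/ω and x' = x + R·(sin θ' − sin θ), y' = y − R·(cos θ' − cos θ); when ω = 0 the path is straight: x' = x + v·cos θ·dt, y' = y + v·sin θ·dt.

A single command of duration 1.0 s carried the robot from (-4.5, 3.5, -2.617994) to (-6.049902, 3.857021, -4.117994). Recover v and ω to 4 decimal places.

Δθ = -4.117994 − -2.617994 = -1.500000
ω = Δθ/dt = -1.500000/1.0 = -1.5000
R = Δx/(sin θ' − sin θ) = -1.1667
v = R·ω = -1.1667·-1.5000 = 1.7500

v = 1.7500, ω = -1.5000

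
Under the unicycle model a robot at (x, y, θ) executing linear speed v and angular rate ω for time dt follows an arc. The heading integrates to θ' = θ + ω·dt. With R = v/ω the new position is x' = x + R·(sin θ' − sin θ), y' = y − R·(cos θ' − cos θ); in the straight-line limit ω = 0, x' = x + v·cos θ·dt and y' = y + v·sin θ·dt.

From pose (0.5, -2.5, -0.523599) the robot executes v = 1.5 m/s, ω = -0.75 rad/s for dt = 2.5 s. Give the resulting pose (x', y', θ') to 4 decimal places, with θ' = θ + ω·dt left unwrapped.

(0.8530, -5.7049, -2.3986)

θ' = -0.5236 + -0.75·2.5 = -2.3986
R = v/ω = 1.5/-0.75 = -2.0000
x' = 0.5 + -2.0000·(sin -2.3986 − sin -0.5236) = 0.8530
y' = -2.5 − -2.0000·(cos -2.3986 − cos -0.5236) = -5.7049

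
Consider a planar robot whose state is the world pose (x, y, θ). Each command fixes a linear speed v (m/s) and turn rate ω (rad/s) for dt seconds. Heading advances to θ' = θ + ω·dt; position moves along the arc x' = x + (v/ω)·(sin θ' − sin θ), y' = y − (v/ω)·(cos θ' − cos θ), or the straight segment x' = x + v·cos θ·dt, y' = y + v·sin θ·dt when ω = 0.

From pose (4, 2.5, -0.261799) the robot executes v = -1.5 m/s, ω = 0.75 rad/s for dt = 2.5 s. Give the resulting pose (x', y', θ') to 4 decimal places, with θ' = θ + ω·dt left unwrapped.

θ' = -0.2618 + 0.75·2.5 = 1.6132
R = v/ω = -1.5/0.75 = -2.0000
x' = 4 + -2.0000·(sin 1.6132 − sin -0.2618) = 1.4842
y' = 2.5 − -2.0000·(cos 1.6132 − cos -0.2618) = 0.4834

(1.4842, 0.4834, 1.6132)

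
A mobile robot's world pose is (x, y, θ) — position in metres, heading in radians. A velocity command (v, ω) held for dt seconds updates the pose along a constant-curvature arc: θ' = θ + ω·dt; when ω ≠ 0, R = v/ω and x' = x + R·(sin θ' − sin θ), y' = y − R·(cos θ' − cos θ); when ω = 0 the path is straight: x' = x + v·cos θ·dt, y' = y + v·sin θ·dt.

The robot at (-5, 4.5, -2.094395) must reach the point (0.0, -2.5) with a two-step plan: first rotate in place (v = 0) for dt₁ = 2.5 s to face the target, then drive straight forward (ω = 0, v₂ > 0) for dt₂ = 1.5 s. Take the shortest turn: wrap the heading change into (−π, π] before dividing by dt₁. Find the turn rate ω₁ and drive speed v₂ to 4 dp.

heading to target = atan2(-2.5−4.5, 0−-5) = -0.9505
Δθ = wrap(-0.9505 − -2.0944) = 1.1438; ω₁ = Δθ/dt₁ = 0.4575
distance = √((0−-5)² + (-2.5−4.5)²) = 8.6023; v₂ = distance/dt₂ = 5.7349

ω₁ = 0.4575, v₂ = 5.7349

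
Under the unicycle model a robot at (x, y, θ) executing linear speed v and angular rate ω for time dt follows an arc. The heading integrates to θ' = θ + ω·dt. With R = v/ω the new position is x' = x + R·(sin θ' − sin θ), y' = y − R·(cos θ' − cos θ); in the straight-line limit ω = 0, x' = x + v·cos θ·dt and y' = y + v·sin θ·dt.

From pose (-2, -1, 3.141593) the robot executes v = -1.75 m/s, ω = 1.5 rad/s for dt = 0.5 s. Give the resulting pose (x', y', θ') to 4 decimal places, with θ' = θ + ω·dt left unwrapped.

θ' = 3.1416 + 1.5·0.5 = 3.8916
R = v/ω = -1.75/1.5 = -1.1667
x' = -2 + -1.1667·(sin 3.8916 − sin 3.1416) = -1.2048
y' = -1 − -1.1667·(cos 3.8916 − cos 3.1416) = -0.6870

(-1.2048, -0.6870, 3.8916)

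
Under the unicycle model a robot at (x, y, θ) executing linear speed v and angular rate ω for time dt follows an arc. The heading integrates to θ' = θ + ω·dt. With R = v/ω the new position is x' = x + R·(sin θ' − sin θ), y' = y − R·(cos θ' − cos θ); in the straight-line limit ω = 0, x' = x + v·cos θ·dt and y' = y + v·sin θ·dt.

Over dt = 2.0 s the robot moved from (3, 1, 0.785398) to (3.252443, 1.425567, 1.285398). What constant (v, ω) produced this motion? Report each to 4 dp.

Δθ = 1.285398 − 0.785398 = 0.500000
ω = Δθ/dt = 0.500000/2.0 = 0.2500
R = −Δy/(cos θ' − cos θ) = 1.0000
v = R·ω = 1.0000·0.2500 = 0.2500

v = 0.2500, ω = 0.2500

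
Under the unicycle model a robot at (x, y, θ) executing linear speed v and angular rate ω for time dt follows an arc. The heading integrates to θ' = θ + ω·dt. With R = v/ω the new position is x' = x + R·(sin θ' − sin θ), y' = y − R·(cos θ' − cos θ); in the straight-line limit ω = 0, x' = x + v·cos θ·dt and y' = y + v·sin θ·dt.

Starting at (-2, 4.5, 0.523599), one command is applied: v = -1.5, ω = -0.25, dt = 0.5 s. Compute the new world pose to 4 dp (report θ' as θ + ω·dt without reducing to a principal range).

θ' = 0.5236 + -0.25·0.5 = 0.3986
R = v/ω = -1.5/-0.25 = 6.0000
x' = -2 + 6.0000·(sin 0.3986 − sin 0.5236) = -2.6712
y' = 4.5 − 6.0000·(cos 0.3986 − cos 0.5236) = 4.1665

(-2.6712, 4.1665, 0.3986)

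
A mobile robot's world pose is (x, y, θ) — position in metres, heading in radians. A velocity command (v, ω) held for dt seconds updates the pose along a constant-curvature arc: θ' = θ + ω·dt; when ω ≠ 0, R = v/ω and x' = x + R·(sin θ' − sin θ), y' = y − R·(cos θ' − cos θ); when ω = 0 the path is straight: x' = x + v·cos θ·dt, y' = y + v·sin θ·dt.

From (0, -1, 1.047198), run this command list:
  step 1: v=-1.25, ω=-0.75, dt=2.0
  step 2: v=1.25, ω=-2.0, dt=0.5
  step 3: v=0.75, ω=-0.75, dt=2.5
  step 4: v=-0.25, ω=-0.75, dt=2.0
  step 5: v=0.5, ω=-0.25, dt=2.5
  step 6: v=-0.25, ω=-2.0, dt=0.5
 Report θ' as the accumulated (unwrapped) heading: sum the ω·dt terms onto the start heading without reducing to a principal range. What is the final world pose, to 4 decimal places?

(-2.3371, -2.5402, -6.4528)

step 1: θ'=-0.4528 (R=1.6667) → pose (-2.1725, -1.6654, -0.4528)
step 2: θ'=-1.4528 (R=-0.6250) → pose (-1.8253, -2.1538, -1.4528)
step 3: θ'=-3.3278 (R=-1.0000) → pose (-3.0035, -3.2542, -3.3278)
step 4: θ'=-4.8278 (R=0.3333) → pose (-2.7341, -3.6202, -4.8278)
step 5: θ'=-5.4528 (R=-2.0000) → pose (-2.2238, -2.5013, -5.4528)
step 6: θ'=-6.4528 (R=0.1250) → pose (-2.3371, -2.5402, -6.4528)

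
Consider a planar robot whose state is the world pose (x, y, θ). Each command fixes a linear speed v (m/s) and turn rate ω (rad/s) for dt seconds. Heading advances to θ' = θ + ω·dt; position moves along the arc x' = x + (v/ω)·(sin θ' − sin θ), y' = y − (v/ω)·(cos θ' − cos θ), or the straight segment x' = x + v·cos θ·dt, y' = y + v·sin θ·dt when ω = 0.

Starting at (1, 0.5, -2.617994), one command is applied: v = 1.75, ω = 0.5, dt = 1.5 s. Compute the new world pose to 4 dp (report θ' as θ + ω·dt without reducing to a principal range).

(-0.5966, -1.5061, -1.8680)

θ' = -2.6180 + 0.5·1.5 = -1.8680
R = v/ω = 1.75/0.5 = 3.5000
x' = 1 + 3.5000·(sin -1.8680 − sin -2.6180) = -0.5966
y' = 0.5 − 3.5000·(cos -1.8680 − cos -2.6180) = -1.5061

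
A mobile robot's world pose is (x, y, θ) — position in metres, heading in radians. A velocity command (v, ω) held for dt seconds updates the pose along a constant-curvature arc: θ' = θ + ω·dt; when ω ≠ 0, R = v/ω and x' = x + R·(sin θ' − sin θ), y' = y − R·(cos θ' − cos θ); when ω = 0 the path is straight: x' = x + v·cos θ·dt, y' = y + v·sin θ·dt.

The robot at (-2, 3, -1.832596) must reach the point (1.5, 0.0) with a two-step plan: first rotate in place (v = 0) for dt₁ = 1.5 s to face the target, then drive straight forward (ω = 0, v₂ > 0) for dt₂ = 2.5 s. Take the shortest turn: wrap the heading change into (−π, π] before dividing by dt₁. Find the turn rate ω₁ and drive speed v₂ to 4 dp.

heading to target = atan2(0−3, 1.5−-2) = -0.7086
Δθ = wrap(-0.7086 − -1.8326) = 1.1240; ω₁ = Δθ/dt₁ = 0.7493
distance = √((1.5−-2)² + (0−3)²) = 4.6098; v₂ = distance/dt₂ = 1.8439

ω₁ = 0.7493, v₂ = 1.8439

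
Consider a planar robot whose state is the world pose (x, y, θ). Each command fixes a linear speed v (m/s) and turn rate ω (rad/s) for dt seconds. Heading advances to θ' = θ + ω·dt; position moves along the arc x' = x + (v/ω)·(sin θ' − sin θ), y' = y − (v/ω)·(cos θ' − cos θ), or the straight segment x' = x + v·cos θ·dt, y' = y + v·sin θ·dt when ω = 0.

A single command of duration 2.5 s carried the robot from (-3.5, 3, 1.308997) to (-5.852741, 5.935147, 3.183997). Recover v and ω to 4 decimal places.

Δθ = 3.183997 − 1.308997 = 1.875000
ω = Δθ/dt = 1.875000/2.5 = 0.7500
R = −Δy/(cos θ' − cos θ) = 2.3333
v = R·ω = 2.3333·0.7500 = 1.7500

v = 1.7500, ω = 0.7500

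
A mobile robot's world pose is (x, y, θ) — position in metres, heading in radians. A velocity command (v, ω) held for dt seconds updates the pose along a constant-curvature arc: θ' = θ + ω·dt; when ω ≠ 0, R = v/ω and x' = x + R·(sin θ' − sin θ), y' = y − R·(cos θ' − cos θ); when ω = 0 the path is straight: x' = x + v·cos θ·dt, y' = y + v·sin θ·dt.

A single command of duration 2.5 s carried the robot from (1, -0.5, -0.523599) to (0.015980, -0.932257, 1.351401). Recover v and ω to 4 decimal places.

v = -0.5000, ω = 0.7500

Δθ = 1.351401 − -0.523599 = 1.875000
ω = Δθ/dt = 1.875000/2.5 = 0.7500
R = Δx/(sin θ' − sin θ) = -0.6667
v = R·ω = -0.6667·0.7500 = -0.5000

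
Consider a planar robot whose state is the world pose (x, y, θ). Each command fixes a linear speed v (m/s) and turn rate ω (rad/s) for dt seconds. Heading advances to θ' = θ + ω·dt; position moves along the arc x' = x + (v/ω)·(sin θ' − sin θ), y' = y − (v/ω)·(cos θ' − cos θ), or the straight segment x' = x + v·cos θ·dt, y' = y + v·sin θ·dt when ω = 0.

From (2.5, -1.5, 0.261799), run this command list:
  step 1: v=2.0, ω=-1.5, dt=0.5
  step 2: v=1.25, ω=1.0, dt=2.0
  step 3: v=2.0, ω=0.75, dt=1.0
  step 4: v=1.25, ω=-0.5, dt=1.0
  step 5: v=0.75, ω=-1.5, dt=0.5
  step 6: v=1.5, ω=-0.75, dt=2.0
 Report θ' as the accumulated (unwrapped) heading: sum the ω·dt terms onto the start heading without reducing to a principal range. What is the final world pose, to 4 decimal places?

step 1: θ'=-0.4882 (R=-1.3333) → pose (3.4705, -1.6103, -0.4882)
step 2: θ'=1.5118 (R=1.2500) → pose (5.3046, -0.5801, 1.5118)
step 3: θ'=2.2618 (R=2.6667) → pose (4.6975, 1.2767, 2.2618)
step 4: θ'=1.7618 (R=-2.5000) → pose (4.1695, 2.3953, 1.7618)
step 5: θ'=1.0118 (R=-0.5000) → pose (4.2365, 2.7554, 1.0118)
step 6: θ'=-0.4882 (R=-2.0000) → pose (6.8702, 3.4611, -0.4882)

(6.8702, 3.4611, -0.4882)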